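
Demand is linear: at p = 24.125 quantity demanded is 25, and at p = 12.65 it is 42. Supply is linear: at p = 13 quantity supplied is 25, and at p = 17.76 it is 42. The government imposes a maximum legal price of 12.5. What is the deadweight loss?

86.19

Demand slope = (12.65 − 24.125)/(42 − 25) = −0.675, so p = 41 − 0.675q.
Supply slope = (17.76 − 13)/(42 − 25) = 0.28, so p = 6 + 0.28q.
Competitive equilibrium: 41 − 0.675q = 6 + 0.28q → q* = 36.6492, p* = 16.2618.
At the ceiling p = 12.5, quantity supplied = (12.5 − 6)/0.28 = 23.2143.
Willingness to pay at q' = 23.2143: 41 − 0.675·23.2143 = 25.3303.
Δq = 36.6492 − 23.2143 = 13.4349; wedge = 25.3303 − 12.5 = 12.8303.
The triangle = ½ × 13.4349 × 12.8303 = 86.19.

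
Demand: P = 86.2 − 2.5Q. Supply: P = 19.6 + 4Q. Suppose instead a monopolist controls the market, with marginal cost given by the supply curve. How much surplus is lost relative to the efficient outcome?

Competitive equilibrium: 86.2 − 2.5Q = 19.6 + 4Q → Q* = 10.2462, P* = 60.5846.
Marginal revenue: MR = 86.2 − 5Q. Set MR = MC: 86.2 − 5Q = 19.6 + 4Q → Q_m = 7.4.
Price P_m = 86.2 − 2.5·7.4 = 67.7; MC(Q_m) = 19.6 + 4·7.4 = 49.2.
Competitive Q* = 10.2462, so ΔQ = 2.8462; wedge = 67.7 − 49.2 = 18.5.
The triangle = ½ × 2.8462 × 18.5 = 26.33.

26.33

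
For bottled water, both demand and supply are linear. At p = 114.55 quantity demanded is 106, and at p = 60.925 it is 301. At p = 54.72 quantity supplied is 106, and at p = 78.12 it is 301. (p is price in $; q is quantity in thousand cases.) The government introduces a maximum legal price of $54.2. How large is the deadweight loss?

$4794.15 thousand

Demand slope = (60.925 − 114.55)/(301 − 106) = −0.275, so p = 143.7 − 0.275q.
Supply slope = (78.12 − 54.72)/(301 − 106) = 0.12, so p = 42 + 0.12q.
Competitive equilibrium: 143.7 − 0.275q = 42 + 0.12q → q* = 257.4684, p* = 72.8962.
At the ceiling p = 54.2, quantity supplied = (54.2 − 42)/0.12 = 101.6667.
Willingness to pay at q' = 101.6667: 143.7 − 0.275·101.6667 = 115.7417.
Δq = 257.4684 − 101.6667 = 155.8017; wedge = 115.7417 − 54.2 = 61.5417.
DWL = ½ × 155.8017 × 61.5417 = $4794.15 thousand.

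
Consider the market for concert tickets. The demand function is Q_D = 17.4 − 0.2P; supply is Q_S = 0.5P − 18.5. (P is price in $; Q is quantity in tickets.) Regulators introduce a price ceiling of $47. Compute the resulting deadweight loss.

In inverse form: demand P = 87 − 5Q, supply P = 37 + 2Q.
Competitive equilibrium: 87 − 5Q = 37 + 2Q → Q* = 7.1429, P* = 51.2857.
At the ceiling P = 47, quantity supplied = (47 − 37)/2 = 5.
Willingness to pay at Q' = 5: 87 − 5·5 = 62.
ΔQ = 7.1429 − 5 = 2.1429; wedge = 62 − 47 = 15.
The triangle = ½ × 2.1429 × 15 = $16.07.

$16.07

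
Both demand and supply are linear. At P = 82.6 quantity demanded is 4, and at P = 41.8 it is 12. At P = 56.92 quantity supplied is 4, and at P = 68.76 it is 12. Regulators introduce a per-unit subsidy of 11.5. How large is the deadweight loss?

10.05

Demand slope = (41.8 − 82.6)/(12 − 4) = −5.1, so P = 103 − 5.1Q.
Supply slope = (68.76 − 56.92)/(12 − 4) = 1.48, so P = 51 + 1.48Q.
Competitive equilibrium: 103 − 5.1Q = 51 + 1.48Q → Q* = 7.9027, P* = 62.696.
The subsidy lowers effective supply by 11.5: P = 39.5 + 1.48Q.
New quantity: 103 − 5.1Q = 39.5 + 1.48Q → Q' = 9.6505.
Overproduction ΔQ = 9.6505 − 7.9027 = 1.7478; wedge = subsidy = 11.5.
Welfare loss = ½ × 1.7478 × 11.5 = 10.05.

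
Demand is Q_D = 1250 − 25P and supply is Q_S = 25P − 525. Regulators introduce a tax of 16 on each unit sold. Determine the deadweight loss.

In inverse form: demand P = 50 − 0.04Q, supply P = 21 + 0.04Q.
Competitive equilibrium: 50 − 0.04Q = 21 + 0.04Q → Q* = 362.5, P* = 35.5.
With the tax, the buyer price exceeds the seller price by 16: (50 − 0.04Q) − (21 + 0.04Q) = 16 → Q' = 162.5.
ΔQ = 362.5 − 162.5 = 200; the wedge equals the tax, 16.
Welfare loss = ½ × 200 × 16 = 1600.

1600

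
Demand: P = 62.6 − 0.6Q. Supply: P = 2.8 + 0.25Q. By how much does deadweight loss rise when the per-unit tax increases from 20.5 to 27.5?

197.65

Competitive equilibrium: 62.6 − 0.6Q = 2.8 + 0.25Q → Q* = 70.3529, P* = 20.3882.
For a per-unit tax t: ΔQ = t/0.85, so DWL = ½·t·(t/0.85) = t²/1.7.
At t = 20.5: DWL = 247.206. At t = 27.5: DWL = 444.853.
Increase = 444.853 − 247.206 = 197.65.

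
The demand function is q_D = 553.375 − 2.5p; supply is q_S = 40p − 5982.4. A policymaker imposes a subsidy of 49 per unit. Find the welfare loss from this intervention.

2824.71

In inverse form: demand p = 221.35 − 0.4q, supply p = 149.56 + 0.025q.
Competitive equilibrium: 221.35 − 0.4q = 149.56 + 0.025q → q* = 168.9176, p* = 153.7829.
The subsidy lowers effective supply by 49: p = 100.56 + 0.025q.
New quantity: 221.35 − 0.4q = 100.56 + 0.025q → q' = 284.2118.
Overproduction Δq = 284.2118 − 168.9176 = 115.2942; wedge = subsidy = 49.
DWL = ½ × 115.2942 × 49 = 2824.71.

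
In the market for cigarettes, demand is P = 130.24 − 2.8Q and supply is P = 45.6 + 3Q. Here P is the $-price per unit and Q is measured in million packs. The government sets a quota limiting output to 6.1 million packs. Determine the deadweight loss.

$209.19 million

Competitive equilibrium: 130.24 − 2.8Q = 45.6 + 3Q → Q* = 14.5931, P* = 89.3793.
At Q = 6.1: demand price = 130.24 − 2.8·6.1 = 113.16; supply price = 45.6 + 3·6.1 = 63.9.
ΔQ = 14.5931 − 6.1 = 8.4931; wedge = 113.16 − 63.9 = 49.26.
The triangle = ½ × 8.4931 × 49.26 = $209.19 million.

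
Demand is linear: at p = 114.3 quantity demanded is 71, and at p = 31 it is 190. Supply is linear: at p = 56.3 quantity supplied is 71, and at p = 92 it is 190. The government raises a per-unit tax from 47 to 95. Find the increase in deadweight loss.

3408

Demand slope = (31 − 114.3)/(190 − 71) = −0.7, so p = 164 − 0.7q.
Supply slope = (92 − 56.3)/(190 − 71) = 0.3, so p = 35 + 0.3q.
Competitive equilibrium: 164 − 0.7q = 35 + 0.3q → q* = 129, p* = 73.7.
For a per-unit tax t: Δq = t/1, so DWL = ½·t·(t/1) = t²/2.
At t = 47: DWL = 1104.5. At t = 95: DWL = 4512.5.
Increase = 4512.5 − 1104.5 = 3408.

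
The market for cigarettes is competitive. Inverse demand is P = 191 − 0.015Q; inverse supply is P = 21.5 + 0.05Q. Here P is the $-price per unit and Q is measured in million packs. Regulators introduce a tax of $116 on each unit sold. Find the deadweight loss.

$103507.69 million

Competitive equilibrium: 191 − 0.015Q = 21.5 + 0.05Q → Q* = 2607.6923, P* = 151.8846.
With the tax, the buyer price exceeds the seller price by 116: (191 − 0.015Q) − (21.5 + 0.05Q) = 116 → Q' = 823.0769.
ΔQ = 2607.6923 − 823.0769 = 1784.6154; the wedge equals the tax, 116.
Deadweight loss = ½ × 1784.6154 × 116 = $103507.69 million.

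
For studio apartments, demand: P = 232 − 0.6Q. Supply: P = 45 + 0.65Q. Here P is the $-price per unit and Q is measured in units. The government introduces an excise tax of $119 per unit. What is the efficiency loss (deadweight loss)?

$5664.40

Competitive equilibrium: 232 − 0.6Q = 45 + 0.65Q → Q* = 149.6, P* = 142.24.
With the tax, the buyer price exceeds the seller price by 119: (232 − 0.6Q) − (45 + 0.65Q) = 119 → Q' = 54.4.
ΔQ = 149.6 − 54.4 = 95.2; the wedge equals the tax, 119.
DWL = ½ × 95.2 × 119 = $5664.40.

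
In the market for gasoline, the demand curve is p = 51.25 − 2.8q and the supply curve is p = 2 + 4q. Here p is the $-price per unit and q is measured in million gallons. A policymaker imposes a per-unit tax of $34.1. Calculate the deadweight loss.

Competitive equilibrium: 51.25 − 2.8q = 2 + 4q → q* = 7.2426, p* = 30.9706.
With the tax, the buyer price exceeds the seller price by 34.1: (51.25 − 2.8q) − (2 + 4q) = 34.1 → q' = 2.2279.
Δq = 7.2426 − 2.2279 = 5.0147; the wedge equals the tax, 34.1.
The triangle = ½ × 5.0147 × 34.1 = $85.50 million.

$85.50 million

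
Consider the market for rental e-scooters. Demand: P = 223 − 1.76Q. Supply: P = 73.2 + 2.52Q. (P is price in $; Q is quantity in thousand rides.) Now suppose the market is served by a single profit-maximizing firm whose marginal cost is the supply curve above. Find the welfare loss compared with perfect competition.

$222.59 thousand

Competitive equilibrium: 223 − 1.76Q = 73.2 + 2.52Q → Q* = 35, P* = 161.4.
Marginal revenue: MR = 223 − 3.52Q. Set MR = MC: 223 − 3.52Q = 73.2 + 2.52Q → Q_m = 24.8013.
Price P_m = 223 − 1.76·24.8013 = 179.3497; MC(Q_m) = 73.2 + 2.52·24.8013 = 135.6993.
Competitive Q* = 35, so ΔQ = 10.1987; wedge = 179.3497 − 135.6993 = 43.6504.
DWL = ½ × 10.1987 × 43.6504 = $222.59 thousand.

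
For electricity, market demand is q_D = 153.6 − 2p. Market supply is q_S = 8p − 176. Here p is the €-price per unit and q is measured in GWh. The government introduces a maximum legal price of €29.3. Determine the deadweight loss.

€267.912

In inverse form: demand p = 76.8 − 0.5q, supply p = 22 + 0.125q.
Competitive equilibrium: 76.8 − 0.5q = 22 + 0.125q → q* = 87.68, p* = 32.96.
At the ceiling p = 29.3, quantity supplied = (29.3 − 22)/0.125 = 58.4.
Willingness to pay at q' = 58.4: 76.8 − 0.5·58.4 = 47.6.
Δq = 87.68 − 58.4 = 29.28; wedge = 47.6 − 29.3 = 18.3.
Welfare loss = ½ × 29.28 × 18.3 = €267.912.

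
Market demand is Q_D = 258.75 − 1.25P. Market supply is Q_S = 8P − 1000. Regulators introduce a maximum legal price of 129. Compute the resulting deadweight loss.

In inverse form: demand P = 207 − 0.8Q, supply P = 125 + 0.125Q.
Competitive equilibrium: 207 − 0.8Q = 125 + 0.125Q → Q* = 88.6486, P* = 136.0811.
At the ceiling P = 129, quantity supplied = (129 − 125)/0.125 = 32.
Willingness to pay at Q' = 32: 207 − 0.8·32 = 181.4.
ΔQ = 88.6486 − 32 = 56.6486; wedge = 181.4 − 129 = 52.4.
The triangle = ½ × 56.6486 × 52.4 = 1484.19.

1484.19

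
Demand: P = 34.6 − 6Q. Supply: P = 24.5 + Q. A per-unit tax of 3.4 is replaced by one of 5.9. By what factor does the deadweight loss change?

3.011

Competitive equilibrium: 34.6 − 6Q = 24.5 + Q → Q* = 1.4429, P* = 25.9429.
For a per-unit tax t: ΔQ = t/7, so DWL = ½·t·(t/7) = t²/14.
At t = 3.4: DWL = 0.826. At t = 5.9: DWL = 2.486.
Ratio = (5.9/3.4)² = 3.011.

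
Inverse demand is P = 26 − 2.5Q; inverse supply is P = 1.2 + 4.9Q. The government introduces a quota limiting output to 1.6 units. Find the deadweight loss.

Competitive equilibrium: 26 − 2.5Q = 1.2 + 4.9Q → Q* = 3.3514, P* = 17.6216.
At Q = 1.6: demand price = 26 − 2.5·1.6 = 22; supply price = 1.2 + 4.9·1.6 = 9.04.
ΔQ = 3.3514 − 1.6 = 1.7514; wedge = 22 − 9.04 = 12.96.
The triangle = ½ × 1.7514 × 12.96 = 11.35.

11.35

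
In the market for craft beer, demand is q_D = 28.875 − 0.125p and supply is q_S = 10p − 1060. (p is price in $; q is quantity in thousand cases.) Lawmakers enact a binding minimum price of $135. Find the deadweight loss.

$47.71 thousand

In inverse form: demand p = 231 − 8q, supply p = 106 + 0.1q.
Competitive equilibrium: 231 − 8q = 106 + 0.1q → q* = 15.4321, p* = 107.5432.
At the floor p = 135, quantity demanded = (231 − 135)/8 = 12.
Sellers' marginal cost at q' = 12: 106 + 0.1·12 = 107.2.
Δq = 15.4321 − 12 = 3.4321; wedge = 135 − 107.2 = 27.8.
Welfare loss = ½ × 3.4321 × 27.8 = $47.71 thousand.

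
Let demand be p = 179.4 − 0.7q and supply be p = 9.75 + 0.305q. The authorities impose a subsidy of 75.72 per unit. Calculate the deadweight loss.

Competitive equilibrium: 179.4 − 0.7q = 9.75 + 0.305q → q* = 168.806, p* = 61.2358.
The subsidy lowers effective supply by 75.72: p = 0.305q − 65.97.
New quantity: 179.4 − 0.7q = 0.305q − 65.97 → q' = 244.1493.
Overproduction Δq = 244.1493 − 168.806 = 75.3433; wedge = subsidy = 75.72.
Welfare loss = ½ × 75.3433 × 75.72 = 2852.50.

2852.50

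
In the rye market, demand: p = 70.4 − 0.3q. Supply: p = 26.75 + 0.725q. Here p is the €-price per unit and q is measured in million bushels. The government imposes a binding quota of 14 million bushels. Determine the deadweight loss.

Competitive equilibrium: 70.4 − 0.3q = 26.75 + 0.725q → q* = 42.5854, p* = 57.6244.
At q = 14: demand price = 70.4 − 0.3·14 = 66.2; supply price = 26.75 + 0.725·14 = 36.9.
Δq = 42.5854 − 14 = 28.5854; wedge = 66.2 − 36.9 = 29.3.
The triangle = ½ × 28.5854 × 29.3 = €418.78 million.

€418.78 million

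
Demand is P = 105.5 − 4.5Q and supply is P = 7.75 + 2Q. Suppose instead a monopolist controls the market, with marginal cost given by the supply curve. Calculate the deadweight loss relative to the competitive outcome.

123.01

Competitive equilibrium: 105.5 − 4.5Q = 7.75 + 2Q → Q* = 15.0385, P* = 37.8269.
Marginal revenue: MR = 105.5 − 9Q. Set MR = MC: 105.5 − 9Q = 7.75 + 2Q → Q_m = 8.8864.
Price P_m = 105.5 − 4.5·8.8864 = 65.5112; MC(Q_m) = 7.75 + 2·8.8864 = 25.5228.
Competitive Q* = 15.0385, so ΔQ = 6.1521; wedge = 65.5112 − 25.5228 = 39.9884.
DWL = ½ × 6.1521 × 39.9884 = 123.01.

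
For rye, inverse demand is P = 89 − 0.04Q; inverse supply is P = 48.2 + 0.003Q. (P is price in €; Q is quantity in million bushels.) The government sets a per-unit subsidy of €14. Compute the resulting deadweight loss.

€2279.07 million

Competitive equilibrium: 89 − 0.04Q = 48.2 + 0.003Q → Q* = 948.8372, P* = 51.0465.
The subsidy lowers effective supply by 14: P = 34.2 + 0.003Q.
New quantity: 89 − 0.04Q = 34.2 + 0.003Q → Q' = 1274.4186.
Overproduction ΔQ = 1274.4186 − 948.8372 = 325.5814; wedge = subsidy = 14.
DWL = ½ × 325.5814 × 14 = €2279.07 million.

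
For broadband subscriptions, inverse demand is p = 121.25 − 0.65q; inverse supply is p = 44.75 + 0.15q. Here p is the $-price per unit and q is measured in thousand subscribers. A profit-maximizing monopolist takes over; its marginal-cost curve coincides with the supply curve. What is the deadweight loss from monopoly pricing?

Competitive equilibrium: 121.25 − 0.65q = 44.75 + 0.15q → q* = 95.625, p* = 59.0938.
Marginal revenue: MR = 121.25 − 1.3q. Set MR = MC: 121.25 − 1.3q = 44.75 + 0.15q → q_m = 52.7586.
Price p_m = 121.25 − 0.65·52.7586 = 86.9569; MC(q_m) = 44.75 + 0.15·52.7586 = 52.6638.
Competitive q* = 95.625, so Δq = 42.8664; wedge = 86.9569 − 52.6638 = 34.2931.
DWL = ½ × 42.8664 × 34.2931 = $735.01 thousand.

$735.01 thousand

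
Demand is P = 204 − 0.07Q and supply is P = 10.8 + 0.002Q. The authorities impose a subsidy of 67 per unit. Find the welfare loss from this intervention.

31173.61

Competitive equilibrium: 204 − 0.07Q = 10.8 + 0.002Q → Q* = 2683.3333, P* = 16.1667.
The subsidy lowers effective supply by 67: P = 0.002Q − 56.2.
New quantity: 204 − 0.07Q = 0.002Q − 56.2 → Q' = 3613.8889.
Overproduction ΔQ = 3613.8889 − 2683.3333 = 930.5556; wedge = subsidy = 67.
Welfare loss = ½ × 930.5556 × 67 = 31173.61.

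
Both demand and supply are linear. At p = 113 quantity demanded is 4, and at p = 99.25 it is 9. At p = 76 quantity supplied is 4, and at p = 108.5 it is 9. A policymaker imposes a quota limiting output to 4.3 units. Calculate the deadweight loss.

Demand slope = (99.25 − 113)/(9 − 4) = −2.75, so p = 124 − 2.75q.
Supply slope = (108.5 − 76)/(9 − 4) = 6.5, so p = 50 + 6.5q.
Competitive equilibrium: 124 − 2.75q = 50 + 6.5q → q* = 8, p* = 102.
At q = 4.3: demand price = 124 − 2.75·4.3 = 112.175; supply price = 50 + 6.5·4.3 = 77.95.
Δq = 8 − 4.3 = 3.7; wedge = 112.175 − 77.95 = 34.225.
The triangle = ½ × 3.7 × 34.225 = 63.32.

63.32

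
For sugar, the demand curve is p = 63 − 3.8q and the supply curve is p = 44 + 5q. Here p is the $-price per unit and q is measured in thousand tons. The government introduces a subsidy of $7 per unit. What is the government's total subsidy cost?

Competitive equilibrium: 63 − 3.8q = 44 + 5q → q* = 2.1591, p* = 54.7955.
The subsidy lowers effective supply by 7: p = 37 + 5q.
New quantity: 63 − 3.8q = 37 + 5q → q' = 2.9545.
Total subsidy cost = 7 × 2.9545 = $20.68 thousand.

$20.68 thousand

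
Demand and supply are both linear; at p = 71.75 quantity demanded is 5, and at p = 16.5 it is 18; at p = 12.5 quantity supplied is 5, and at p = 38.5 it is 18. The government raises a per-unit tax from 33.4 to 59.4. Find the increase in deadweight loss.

193.024

Demand slope = (16.5 − 71.75)/(18 − 5) = −4.25, so p = 93 − 4.25q.
Supply slope = (38.5 − 12.5)/(18 − 5) = 2, so p = 2.5 + 2q.
Competitive equilibrium: 93 − 4.25q = 2.5 + 2q → q* = 14.48, p* = 31.46.
For a per-unit tax t: Δq = t/6.25, so DWL = ½·t·(t/6.25) = t²/12.5.
At t = 33.4: DWL = 89.245. At t = 59.4: DWL = 282.269.
Increase = 282.269 − 89.245 = 193.024.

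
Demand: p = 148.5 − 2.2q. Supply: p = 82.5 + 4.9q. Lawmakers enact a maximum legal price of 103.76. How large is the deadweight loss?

87.23

Competitive equilibrium: 148.5 − 2.2q = 82.5 + 4.9q → q* = 9.2958, p* = 128.0493.
At the ceiling p = 103.76, quantity supplied = (103.76 − 82.5)/4.9 = 4.3388.
Willingness to pay at q' = 4.3388: 148.5 − 2.2·4.3388 = 138.9546.
Δq = 9.2958 − 4.3388 = 4.957; wedge = 138.9546 − 103.76 = 35.1946.
DWL = ½ × 4.957 × 35.1946 = 87.23.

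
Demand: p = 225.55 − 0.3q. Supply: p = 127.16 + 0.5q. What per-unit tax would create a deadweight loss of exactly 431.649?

26.28

Competitive equilibrium: 225.55 − 0.3q = 127.16 + 0.5q → q* = 122.9875, p* = 188.6538.
A tax t gives Δq = t/0.8 and wedge t, so DWL = t²/1.6.
t²/1.6 = 431.649 → t² = 690.6384 → t = 26.28.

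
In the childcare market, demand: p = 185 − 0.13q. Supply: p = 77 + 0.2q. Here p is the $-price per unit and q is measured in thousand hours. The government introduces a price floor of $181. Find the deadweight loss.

Competitive equilibrium: 185 − 0.13q = 77 + 0.2q → q* = 327.27273, p* = 142.45455.
At the floor p = 181, quantity demanded = (185 − 181)/0.13 = 30.76923.
Sellers' marginal cost at q' = 30.76923: 77 + 0.2·30.76923 = 83.15385.
Δq = 327.27273 − 30.76923 = 296.5035; wedge = 181 − 83.15385 = 97.84615.
DWL = ½ × 296.5035 × 97.84615 = $14505.86 thousand.

$14505.86 thousand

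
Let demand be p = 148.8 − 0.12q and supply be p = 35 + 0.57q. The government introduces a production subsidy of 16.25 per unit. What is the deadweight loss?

191.35

Competitive equilibrium: 148.8 − 0.12q = 35 + 0.57q → q* = 164.9275, p* = 129.0087.
The subsidy lowers effective supply by 16.25: p = 18.75 + 0.57q.
New quantity: 148.8 − 0.12q = 18.75 + 0.57q → q' = 188.4783.
Overproduction Δq = 188.4783 − 164.9275 = 23.5508; wedge = subsidy = 16.25.
Deadweight loss = ½ × 23.5508 × 16.25 = 191.35.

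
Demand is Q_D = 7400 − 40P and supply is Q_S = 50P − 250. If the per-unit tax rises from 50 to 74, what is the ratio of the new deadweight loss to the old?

2.1904

In inverse form: demand P = 185 − 0.025Q, supply P = 5 + 0.02Q.
Competitive equilibrium: 185 − 0.025Q = 5 + 0.02Q → Q* = 4000, P* = 85.
For a per-unit tax t: ΔQ = t/0.045, so DWL = ½·t·(t/0.045) = t²/0.09.
At t = 50: DWL = 27777.778. At t = 74: DWL = 60844.444.
Ratio = (74/50)² = 2.1904.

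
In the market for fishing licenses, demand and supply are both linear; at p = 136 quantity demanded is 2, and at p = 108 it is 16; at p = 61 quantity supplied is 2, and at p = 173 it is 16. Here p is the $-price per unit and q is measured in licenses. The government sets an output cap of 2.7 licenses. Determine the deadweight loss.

$231.20

Demand slope = (108 − 136)/(16 − 2) = −2, so p = 140 − 2q.
Supply slope = (173 − 61)/(16 − 2) = 8, so p = 45 + 8q.
Competitive equilibrium: 140 − 2q = 45 + 8q → q* = 9.5, p* = 121.
At q = 2.7: demand price = 140 − 2·2.7 = 134.6; supply price = 45 + 8·2.7 = 66.6.
Δq = 9.5 − 2.7 = 6.8; wedge = 134.6 − 66.6 = 68.
The triangle = ½ × 6.8 × 68 = $231.20.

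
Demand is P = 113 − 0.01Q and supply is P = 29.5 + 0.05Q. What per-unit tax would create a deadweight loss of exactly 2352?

Competitive equilibrium: 113 − 0.01Q = 29.5 + 0.05Q → Q* = 1391.6667, P* = 99.0833.
A tax t gives ΔQ = t/0.06 and wedge t, so DWL = t²/0.12.
t²/0.12 = 2352 → t² = 282.24 → t = 16.8.

16.8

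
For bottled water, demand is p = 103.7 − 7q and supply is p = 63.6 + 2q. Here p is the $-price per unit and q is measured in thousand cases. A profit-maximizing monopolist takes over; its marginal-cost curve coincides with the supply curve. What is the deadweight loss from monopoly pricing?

$17.10 thousand

Competitive equilibrium: 103.7 − 7q = 63.6 + 2q → q* = 4.4556, p* = 72.5111.
Marginal revenue: MR = 103.7 − 14q. Set MR = MC: 103.7 − 14q = 63.6 + 2q → q_m = 2.5063.
Price p_m = 103.7 − 7·2.5063 = 86.1559; MC(q_m) = 63.6 + 2·2.5063 = 68.6126.
Competitive q* = 4.4556, so Δq = 1.9493; wedge = 86.1559 − 68.6126 = 17.5433.
The triangle = ½ × 1.9493 × 17.5433 = $17.10 thousand.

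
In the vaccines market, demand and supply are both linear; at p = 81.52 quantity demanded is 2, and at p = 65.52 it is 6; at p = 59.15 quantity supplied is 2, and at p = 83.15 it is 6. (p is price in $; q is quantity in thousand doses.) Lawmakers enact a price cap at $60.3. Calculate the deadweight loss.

Demand slope = (65.52 − 81.52)/(6 − 2) = −4, so p = 89.52 − 4q.
Supply slope = (83.15 − 59.15)/(6 − 2) = 6, so p = 47.15 + 6q.
Competitive equilibrium: 89.52 − 4q = 47.15 + 6q → q* = 4.237, p* = 72.572.
At the ceiling p = 60.3, quantity supplied = (60.3 − 47.15)/6 = 2.1917.
Willingness to pay at q' = 2.1917: 89.52 − 4·2.1917 = 80.7532.
Δq = 4.237 − 2.1917 = 2.0453; wedge = 80.7532 − 60.3 = 20.4532.
The triangle = ½ × 2.0453 × 20.4532 = $20.92 thousand.

$20.92 thousand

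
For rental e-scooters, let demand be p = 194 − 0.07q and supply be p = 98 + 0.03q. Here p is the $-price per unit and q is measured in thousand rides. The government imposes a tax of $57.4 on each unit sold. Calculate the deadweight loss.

Competitive equilibrium: 194 − 0.07q = 98 + 0.03q → q* = 960, p* = 126.8.
With the tax, the buyer price exceeds the seller price by 57.4: (194 − 0.07q) − (98 + 0.03q) = 57.4 → q' = 386.
Δq = 960 − 386 = 574; the wedge equals the tax, 57.4.
DWL = ½ × 574 × 57.4 = $16473.80 thousand.

$16473.80 thousand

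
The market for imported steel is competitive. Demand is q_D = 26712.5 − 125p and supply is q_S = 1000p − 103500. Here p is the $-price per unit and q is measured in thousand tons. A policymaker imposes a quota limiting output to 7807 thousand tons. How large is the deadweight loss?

In inverse form: demand p = 213.7 − 0.008q, supply p = 103.5 + 0.001q.
Competitive equilibrium: 213.7 − 0.008q = 103.5 + 0.001q → q* = 12244.4444, p* = 115.7444.
At q = 7807: demand price = 213.7 − 0.008·7807 = 151.244; supply price = 103.5 + 0.001·7807 = 111.307.
Δq = 12244.4444 − 7807 = 4437.4444; wedge = 151.244 − 111.307 = 39.937.
The triangle = ½ × 4437.4444 × 39.937 = $88609.11 thousand.

$88609.11 thousand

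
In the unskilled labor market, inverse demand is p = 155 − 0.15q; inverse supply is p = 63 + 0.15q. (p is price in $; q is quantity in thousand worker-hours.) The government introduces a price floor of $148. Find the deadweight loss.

Competitive equilibrium: 155 − 0.15q = 63 + 0.15q → q* = 306.6667, p* = 109.
At the floor p = 148, quantity demanded = (155 − 148)/0.15 = 46.6667.
Sellers' marginal cost at q' = 46.6667: 63 + 0.15·46.6667 = 70.
Δq = 306.6667 − 46.6667 = 260; wedge = 148 − 70 = 78.
Welfare loss = ½ × 260 × 78 = $10140 thousand.

$10140 thousand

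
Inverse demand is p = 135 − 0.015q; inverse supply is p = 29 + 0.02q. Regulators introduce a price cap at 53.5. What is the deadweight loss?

56925.22

Competitive equilibrium: 135 − 0.015q = 29 + 0.02q → q* = 3028.5714, p* = 89.5714.
At the ceiling p = 53.5, quantity supplied = (53.5 − 29)/0.02 = 1225.
Willingness to pay at q' = 1225: 135 − 0.015·1225 = 116.625.
Δq = 3028.5714 − 1225 = 1803.5714; wedge = 116.625 − 53.5 = 63.125.
DWL = ½ × 1803.5714 × 63.125 = 56925.22.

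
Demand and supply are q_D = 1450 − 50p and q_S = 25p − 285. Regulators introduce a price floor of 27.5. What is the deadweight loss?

In inverse form: demand p = 29 − 0.02q, supply p = 11.4 + 0.04q.
Competitive equilibrium: 29 − 0.02q = 11.4 + 0.04q → q* = 293.3333, p* = 23.1333.
At the floor p = 27.5, quantity demanded = (29 − 27.5)/0.02 = 75.
Sellers' marginal cost at q' = 75: 11.4 + 0.04·75 = 14.4.
Δq = 293.3333 − 75 = 218.3333; wedge = 27.5 − 14.4 = 13.1.
Deadweight loss = ½ × 218.3333 × 13.1 = 1430.08.

1430.08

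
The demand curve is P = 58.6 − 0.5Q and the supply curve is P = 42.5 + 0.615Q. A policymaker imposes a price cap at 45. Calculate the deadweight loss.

Competitive equilibrium: 58.6 − 0.5Q = 42.5 + 0.615Q → Q* = 14.4395, P* = 51.3803.
At the ceiling P = 45, quantity supplied = (45 − 42.5)/0.615 = 4.065.
Willingness to pay at Q' = 4.065: 58.6 − 0.5·4.065 = 56.5675.
ΔQ = 14.4395 − 4.065 = 10.3745; wedge = 56.5675 − 45 = 11.5675.
The triangle = ½ × 10.3745 × 11.5675 = 60.

60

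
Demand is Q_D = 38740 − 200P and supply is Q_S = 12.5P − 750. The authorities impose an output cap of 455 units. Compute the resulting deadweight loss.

53116.18

In inverse form: demand P = 193.7 − 0.005Q, supply P = 60 + 0.08Q.
Competitive equilibrium: 193.7 − 0.005Q = 60 + 0.08Q → Q* = 1572.9412, P* = 185.8353.
At Q = 455: demand price = 193.7 − 0.005·455 = 191.425; supply price = 60 + 0.08·455 = 96.4.
ΔQ = 1572.9412 − 455 = 1117.9412; wedge = 191.425 − 96.4 = 95.025.
DWL = ½ × 1117.9412 × 95.025 = 53116.18.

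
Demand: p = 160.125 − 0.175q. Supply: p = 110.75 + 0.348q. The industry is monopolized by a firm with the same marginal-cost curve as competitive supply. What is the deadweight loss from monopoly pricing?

Competitive equilibrium: 160.125 − 0.175q = 110.75 + 0.348q → q* = 94.4073, p* = 143.6037.
Marginal revenue: MR = 160.125 − 0.35q. Set MR = MC: 160.125 − 0.35q = 110.75 + 0.348q → q_m = 70.7378.
Price p_m = 160.125 − 0.175·70.7378 = 147.7459; MC(q_m) = 110.75 + 0.348·70.7378 = 135.3668.
Competitive q* = 94.4073, so Δq = 23.6695; wedge = 147.7459 − 135.3668 = 12.3791.
The triangle = ½ × 23.6695 × 12.3791 = 146.50.

146.50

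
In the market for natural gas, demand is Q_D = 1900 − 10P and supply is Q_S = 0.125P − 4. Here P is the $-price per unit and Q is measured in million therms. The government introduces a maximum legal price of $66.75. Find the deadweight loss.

$931.09 million

In inverse form: demand P = 190 − 0.1Q, supply P = 32 + 8Q.
Competitive equilibrium: 190 − 0.1Q = 32 + 8Q → Q* = 19.5062, P* = 188.0494.
At the ceiling P = 66.75, quantity supplied = (66.75 − 32)/8 = 4.3438.
Willingness to pay at Q' = 4.3438: 190 − 0.1·4.3438 = 189.5656.
ΔQ = 19.5062 − 4.3438 = 15.1624; wedge = 189.5656 − 66.75 = 122.8156.
DWL = ½ × 15.1624 × 122.8156 = $931.09 million.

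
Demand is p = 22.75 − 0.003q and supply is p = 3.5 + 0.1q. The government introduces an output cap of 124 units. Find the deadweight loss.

203.71

Competitive equilibrium: 22.75 − 0.003q = 3.5 + 0.1q → q* = 186.8932, p* = 22.1893.
At q = 124: demand price = 22.75 − 0.003·124 = 22.378; supply price = 3.5 + 0.1·124 = 15.9.
Δq = 186.8932 − 124 = 62.8932; wedge = 22.378 − 15.9 = 6.478.
Deadweight loss = ½ × 62.8932 × 6.478 = 203.71.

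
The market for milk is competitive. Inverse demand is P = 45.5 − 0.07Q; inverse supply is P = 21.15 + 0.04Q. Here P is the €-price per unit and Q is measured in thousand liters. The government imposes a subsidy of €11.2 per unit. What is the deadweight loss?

€570.18 thousand

Competitive equilibrium: 45.5 − 0.07Q = 21.15 + 0.04Q → Q* = 221.3636, P* = 30.0045.
The subsidy lowers effective supply by 11.2: P = 9.95 + 0.04Q.
New quantity: 45.5 − 0.07Q = 9.95 + 0.04Q → Q' = 323.1818.
Overproduction ΔQ = 323.1818 − 221.3636 = 101.8182; wedge = subsidy = 11.2.
Deadweight loss = ½ × 101.8182 × 11.2 = €570.18 thousand.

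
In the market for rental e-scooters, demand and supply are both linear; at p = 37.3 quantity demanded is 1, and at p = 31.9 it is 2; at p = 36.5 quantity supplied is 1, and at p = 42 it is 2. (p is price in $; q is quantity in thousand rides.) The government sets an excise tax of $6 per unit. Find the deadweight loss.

Demand slope = (31.9 − 37.3)/(2 − 1) = −5.4, so p = 42.7 − 5.4q.
Supply slope = (42 − 36.5)/(2 − 1) = 5.5, so p = 31 + 5.5q.
Competitive equilibrium: 42.7 − 5.4q = 31 + 5.5q → q* = 1.0734, p* = 36.9037.
With the tax, the buyer price exceeds the seller price by 6: (42.7 − 5.4q) − (31 + 5.5q) = 6 → q' = 0.5229.
Δq = 1.0734 − 0.5229 = 0.5505; the wedge equals the tax, 6.
DWL = ½ × 0.5505 × 6 = $1.65 thousand.

$1.65 thousand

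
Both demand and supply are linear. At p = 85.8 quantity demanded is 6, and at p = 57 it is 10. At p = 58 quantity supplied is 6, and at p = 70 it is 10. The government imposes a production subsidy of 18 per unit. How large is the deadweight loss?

Demand slope = (57 − 85.8)/(10 − 6) = −7.2, so p = 129 − 7.2q.
Supply slope = (70 − 58)/(10 − 6) = 3, so p = 40 + 3q.
Competitive equilibrium: 129 − 7.2q = 40 + 3q → q* = 8.7255, p* = 66.1765.
The subsidy lowers effective supply by 18: p = 22 + 3q.
New quantity: 129 − 7.2q = 22 + 3q → q' = 10.4902.
Overproduction Δq = 10.4902 − 8.7255 = 1.7647; wedge = subsidy = 18.
DWL = ½ × 1.7647 × 18 = 15.88.

15.88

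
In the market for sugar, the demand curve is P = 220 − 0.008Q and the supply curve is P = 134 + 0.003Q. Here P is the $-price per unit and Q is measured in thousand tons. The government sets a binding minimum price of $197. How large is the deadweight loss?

Competitive equilibrium: 220 − 0.008Q = 134 + 0.003Q → Q* = 7818.1818, P* = 157.4545.
At the floor P = 197, quantity demanded = (220 − 197)/0.008 = 2875.
Sellers' marginal cost at Q' = 2875: 134 + 0.003·2875 = 142.625.
ΔQ = 7818.1818 − 2875 = 4943.1818; wedge = 197 − 142.625 = 54.375.
The triangle = ½ × 4943.1818 × 54.375 = $134392.76 thousand.

$134392.76 thousand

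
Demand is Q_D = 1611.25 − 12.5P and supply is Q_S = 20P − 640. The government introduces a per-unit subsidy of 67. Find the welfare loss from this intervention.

In inverse form: demand P = 128.9 − 0.08Q, supply P = 32 + 0.05Q.
Competitive equilibrium: 128.9 − 0.08Q = 32 + 0.05Q → Q* = 745.3846, P* = 69.2692.
The subsidy lowers effective supply by 67: P = 0.05Q − 35.
New quantity: 128.9 − 0.08Q = 0.05Q − 35 → Q' = 1260.7692.
Overproduction ΔQ = 1260.7692 − 745.3846 = 515.3846; wedge = subsidy = 67.
DWL = ½ × 515.3846 × 67 = 17265.38.

17265.38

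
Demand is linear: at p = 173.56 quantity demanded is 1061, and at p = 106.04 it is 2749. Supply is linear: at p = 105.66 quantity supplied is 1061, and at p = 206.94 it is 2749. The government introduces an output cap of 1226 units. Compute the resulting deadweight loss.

Demand slope = (106.04 − 173.56)/(2749 − 1061) = −0.04, so p = 216 − 0.04q.
Supply slope = (206.94 − 105.66)/(2749 − 1061) = 0.06, so p = 42 + 0.06q.
Competitive equilibrium: 216 − 0.04q = 42 + 0.06q → q* = 1740, p* = 146.4.
At q = 1226: demand price = 216 − 0.04·1226 = 166.96; supply price = 42 + 0.06·1226 = 115.56.
Δq = 1740 − 1226 = 514; wedge = 166.96 − 115.56 = 51.4.
Welfare loss = ½ × 514 × 51.4 = 13209.80.

13209.80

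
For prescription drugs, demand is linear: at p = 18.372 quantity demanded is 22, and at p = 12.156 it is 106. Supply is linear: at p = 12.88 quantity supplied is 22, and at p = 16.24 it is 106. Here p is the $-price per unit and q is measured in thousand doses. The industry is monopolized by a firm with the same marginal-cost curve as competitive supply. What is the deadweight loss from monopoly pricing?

Demand slope = (12.156 − 18.372)/(106 − 22) = −0.074, so p = 20 − 0.074q.
Supply slope = (16.24 − 12.88)/(106 − 22) = 0.04, so p = 12 + 0.04q.
Competitive equilibrium: 20 − 0.074q = 12 + 0.04q → q* = 70.1754, p* = 14.807.
Marginal revenue: MR = 20 − 0.148q. Set MR = MC: 20 − 0.148q = 12 + 0.04q → q_m = 42.5532.
Price p_m = 20 − 0.074·42.5532 = 16.8511; MC(q_m) = 12 + 0.04·42.5532 = 13.7021.
Competitive q* = 70.1754, so Δq = 27.6222; wedge = 16.8511 − 13.7021 = 3.149.
Deadweight loss = ½ × 27.6222 × 3.149 = $43.49 thousand.

$43.49 thousand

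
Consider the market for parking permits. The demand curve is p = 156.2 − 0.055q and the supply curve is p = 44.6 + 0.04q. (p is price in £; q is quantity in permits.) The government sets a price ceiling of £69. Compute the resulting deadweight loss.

£15149.07

Competitive equilibrium: 156.2 − 0.055q = 44.6 + 0.04q → q* = 1174.73684, p* = 91.58947.
At the ceiling p = 69, quantity supplied = (69 − 44.6)/0.04 = 610.
Willingness to pay at q' = 610: 156.2 − 0.055·610 = 122.65.
Δq = 1174.73684 − 610 = 564.73684; wedge = 122.65 − 69 = 53.65.
The triangle = ½ × 564.73684 × 53.65 = £15149.07.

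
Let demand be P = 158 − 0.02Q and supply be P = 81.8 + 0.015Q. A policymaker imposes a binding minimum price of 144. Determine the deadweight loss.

38184.14

Competitive equilibrium: 158 − 0.02Q = 81.8 + 0.015Q → Q* = 2177.1429, P* = 114.4571.
At the floor P = 144, quantity demanded = (158 − 144)/0.02 = 700.
Sellers' marginal cost at Q' = 700: 81.8 + 0.015·700 = 92.3.
ΔQ = 2177.1429 − 700 = 1477.1429; wedge = 144 − 92.3 = 51.7.
Deadweight loss = ½ × 1477.1429 × 51.7 = 38184.14.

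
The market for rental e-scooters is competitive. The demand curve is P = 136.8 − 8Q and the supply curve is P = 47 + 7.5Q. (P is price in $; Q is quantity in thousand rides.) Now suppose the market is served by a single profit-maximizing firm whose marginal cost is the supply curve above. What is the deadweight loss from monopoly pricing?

$30.15 thousand

Competitive equilibrium: 136.8 − 8Q = 47 + 7.5Q → Q* = 5.79355, P* = 90.45161.
Marginal revenue: MR = 136.8 − 16Q. Set MR = MC: 136.8 − 16Q = 47 + 7.5Q → Q_m = 3.82128.
Price P_m = 136.8 − 8·3.82128 = 106.22976; MC(Q_m) = 47 + 7.5·3.82128 = 75.6596.
Competitive Q* = 5.79355, so ΔQ = 1.97227; wedge = 106.22976 − 75.6596 = 30.57016.
The triangle = ½ × 1.97227 × 30.57016 = $30.15 thousand.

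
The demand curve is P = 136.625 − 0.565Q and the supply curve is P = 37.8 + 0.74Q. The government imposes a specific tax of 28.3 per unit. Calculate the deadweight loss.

306.85

Competitive equilibrium: 136.625 − 0.565Q = 37.8 + 0.74Q → Q* = 75.72797, P* = 93.8387.
With the tax, the buyer price exceeds the seller price by 28.3: (136.625 − 0.565Q) − (37.8 + 0.74Q) = 28.3 → Q' = 54.04215.
ΔQ = 75.72797 − 54.04215 = 21.68582; the wedge equals the tax, 28.3.
Welfare loss = ½ × 21.68582 × 28.3 = 306.85.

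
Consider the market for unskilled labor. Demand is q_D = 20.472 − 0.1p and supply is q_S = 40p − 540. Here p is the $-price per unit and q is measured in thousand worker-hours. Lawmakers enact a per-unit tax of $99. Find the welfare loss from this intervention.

$488.83 thousand

In inverse form: demand p = 204.72 − 10q, supply p = 13.5 + 0.025q.
Competitive equilibrium: 204.72 − 10q = 13.5 + 0.025q → q* = 19.0743, p* = 13.9769.
With the tax, the buyer price exceeds the seller price by 99: (204.72 − 10q) − (13.5 + 0.025q) = 99 → q' = 9.199.
Δq = 19.0743 − 9.199 = 9.8753; the wedge equals the tax, 99.
Welfare loss = ½ × 9.8753 × 99 = $488.83 thousand.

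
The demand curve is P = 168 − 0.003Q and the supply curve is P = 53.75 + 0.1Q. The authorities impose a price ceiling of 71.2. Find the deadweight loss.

44995.94

Competitive equilibrium: 168 − 0.003Q = 53.75 + 0.1Q → Q* = 1109.2233, P* = 164.6723.
At the ceiling P = 71.2, quantity supplied = (71.2 − 53.75)/0.1 = 174.5.
Willingness to pay at Q' = 174.5: 168 − 0.003·174.5 = 167.4765.
ΔQ = 1109.2233 − 174.5 = 934.7233; wedge = 167.4765 − 71.2 = 96.2765.
DWL = ½ × 934.7233 × 96.2765 = 44995.94.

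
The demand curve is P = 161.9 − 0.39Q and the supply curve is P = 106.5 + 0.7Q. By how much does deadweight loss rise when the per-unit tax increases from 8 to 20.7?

167.20

Competitive equilibrium: 161.9 − 0.39Q = 106.5 + 0.7Q → Q* = 50.8257, P* = 142.078.
For a per-unit tax t: ΔQ = t/1.09, so DWL = ½·t·(t/1.09) = t²/2.18.
At t = 8: DWL = 29.358. At t = 20.7: DWL = 196.555.
Increase = 196.555 − 29.358 = 167.20.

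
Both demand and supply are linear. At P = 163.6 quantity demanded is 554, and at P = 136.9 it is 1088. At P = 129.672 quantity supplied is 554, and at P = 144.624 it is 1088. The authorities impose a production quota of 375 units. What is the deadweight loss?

Demand slope = (136.9 − 163.6)/(1088 − 554) = −0.05, so P = 191.3 − 0.05Q.
Supply slope = (144.624 − 129.672)/(1088 − 554) = 0.028, so P = 114.16 + 0.028Q.
Competitive equilibrium: 191.3 − 0.05Q = 114.16 + 0.028Q → Q* = 988.9744, P* = 141.8513.
At Q = 375: demand price = 191.3 − 0.05·375 = 172.55; supply price = 114.16 + 0.028·375 = 124.66.
ΔQ = 988.9744 − 375 = 613.9744; wedge = 172.55 − 124.66 = 47.89.
DWL = ½ × 613.9744 × 47.89 = 14701.62.

14701.62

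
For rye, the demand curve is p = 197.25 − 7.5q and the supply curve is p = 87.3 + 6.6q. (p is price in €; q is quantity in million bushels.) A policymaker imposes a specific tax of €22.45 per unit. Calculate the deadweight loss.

Competitive equilibrium: 197.25 − 7.5q = 87.3 + 6.6q → q* = 7.7979, p* = 138.766.
With the tax, the buyer price exceeds the seller price by 22.45: (197.25 − 7.5q) − (87.3 + 6.6q) = 22.45 → q' = 6.2057.
Δq = 7.7979 − 6.2057 = 1.5922; the wedge equals the tax, 22.45.
The triangle = ½ × 1.5922 × 22.45 = €17.87 million.

€17.87 million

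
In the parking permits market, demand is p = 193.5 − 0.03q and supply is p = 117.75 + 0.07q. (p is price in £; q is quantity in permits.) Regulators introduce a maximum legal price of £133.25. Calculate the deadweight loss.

£14368.63

Competitive equilibrium: 193.5 − 0.03q = 117.75 + 0.07q → q* = 757.5, p* = 170.775.
At the ceiling p = 133.25, quantity supplied = (133.25 − 117.75)/0.07 = 221.42857.
Willingness to pay at q' = 221.42857: 193.5 − 0.03·221.42857 = 186.85714.
Δq = 757.5 − 221.42857 = 536.07143; wedge = 186.85714 − 133.25 = 53.60714.
Welfare loss = ½ × 536.07143 × 53.60714 = £14368.63.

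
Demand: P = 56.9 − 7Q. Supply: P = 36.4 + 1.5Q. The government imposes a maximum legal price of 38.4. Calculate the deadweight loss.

4.94

Competitive equilibrium: 56.9 − 7Q = 36.4 + 1.5Q → Q* = 2.4118, P* = 40.0176.
At the ceiling P = 38.4, quantity supplied = (38.4 − 36.4)/1.5 = 1.3333.
Willingness to pay at Q' = 1.3333: 56.9 − 7·1.3333 = 47.5669.
ΔQ = 2.4118 − 1.3333 = 1.0785; wedge = 47.5669 − 38.4 = 9.1669.
Welfare loss = ½ × 1.0785 × 9.1669 = 4.94.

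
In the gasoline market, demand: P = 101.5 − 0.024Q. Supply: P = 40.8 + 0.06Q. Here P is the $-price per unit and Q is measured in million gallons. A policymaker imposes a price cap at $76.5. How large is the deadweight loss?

$684.04 million

Competitive equilibrium: 101.5 − 0.024Q = 40.8 + 0.06Q → Q* = 722.619, P* = 84.1571.
At the ceiling P = 76.5, quantity supplied = (76.5 − 40.8)/0.06 = 595.
Willingness to pay at Q' = 595: 101.5 − 0.024·595 = 87.22.
ΔQ = 722.619 − 595 = 127.619; wedge = 87.22 − 76.5 = 10.72.
Welfare loss = ½ × 127.619 × 10.72 = $684.04 million.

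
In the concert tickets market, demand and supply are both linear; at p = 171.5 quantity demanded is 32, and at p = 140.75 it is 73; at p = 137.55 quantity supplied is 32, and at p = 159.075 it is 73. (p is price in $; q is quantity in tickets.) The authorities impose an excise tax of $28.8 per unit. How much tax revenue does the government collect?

$1037.93

Demand slope = (140.75 − 171.5)/(73 − 32) = −0.75, so p = 195.5 − 0.75q.
Supply slope = (159.075 − 137.55)/(73 − 32) = 0.525, so p = 120.75 + 0.525q.
Competitive equilibrium: 195.5 − 0.75q = 120.75 + 0.525q → q* = 58.6275, p* = 151.5294.
With the tax, the buyer price exceeds the seller price by 28.8: (195.5 − 0.75q) − (120.75 + 0.525q) = 28.8 → q' = 36.0392.
Tax revenue = 28.8 × 36.0392 = $1037.93.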